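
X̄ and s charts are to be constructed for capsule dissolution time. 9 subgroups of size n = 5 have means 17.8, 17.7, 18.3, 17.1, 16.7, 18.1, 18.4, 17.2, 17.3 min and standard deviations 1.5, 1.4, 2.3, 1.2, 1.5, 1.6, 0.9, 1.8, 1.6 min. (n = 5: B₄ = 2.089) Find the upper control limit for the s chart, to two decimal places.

s̄ = (1.5 + 1.4 + 2.3 + 1.2 + 1.5 + 1.6 + 0.9 + 1.8 + 1.6) / 9 = 1.5333
UCL_s = B₄·s̄ = 2.089 × 1.5333 = 3.2031

3.20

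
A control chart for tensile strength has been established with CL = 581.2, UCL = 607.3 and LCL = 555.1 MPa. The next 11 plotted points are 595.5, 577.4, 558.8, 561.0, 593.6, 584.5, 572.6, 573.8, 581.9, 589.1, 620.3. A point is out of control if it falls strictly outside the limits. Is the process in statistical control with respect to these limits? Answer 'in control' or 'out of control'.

out of control

Compare each point to [555.1, 607.3]: sample 11 = 620.3 > UCL.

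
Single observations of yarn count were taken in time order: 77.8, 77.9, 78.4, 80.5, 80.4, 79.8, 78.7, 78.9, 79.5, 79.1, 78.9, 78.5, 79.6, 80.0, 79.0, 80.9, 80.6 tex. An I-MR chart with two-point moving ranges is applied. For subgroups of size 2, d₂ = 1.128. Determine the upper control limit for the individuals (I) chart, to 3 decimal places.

81.152

X̄ = (77.8 + 77.9 + 78.4 + 80.5 + 80.4 + 79.8 + 78.7 + 78.9 + 79.5 + 79.1 + 78.9 + 78.5 + 79.6 + 80.0 + 79.0 + 80.9 + 80.6) / 17 = 79.3235
Moving ranges: 0.1, 0.5, 2.1, 0.1, 0.6, 1.1, 0.2, 0.6, 0.4, 0.2, 0.4, 1.1, 0.4, 1.0, 1.9, 0.3; M̄R̄ = 11.0000 / 16 = 0.6875
UCL = X̄ + 3·M̄R̄/d₂ = 79.3235 + 3 × 0.6875 / 1.128 = 81.1520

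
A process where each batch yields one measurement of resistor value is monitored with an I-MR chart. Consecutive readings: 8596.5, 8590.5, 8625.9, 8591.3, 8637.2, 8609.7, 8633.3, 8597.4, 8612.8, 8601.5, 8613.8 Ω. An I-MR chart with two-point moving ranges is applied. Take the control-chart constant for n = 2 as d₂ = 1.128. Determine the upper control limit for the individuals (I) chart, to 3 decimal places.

X̄ = (8596.5 + 8590.5 + 8625.9 + 8591.3 + 8637.2 + 8609.7 + 8633.3 + 8597.4 + 8612.8 + 8601.5 + 8613.8) / 11 = 8609.9909
Moving ranges: 6.0, 35.4, 34.6, 45.9, 27.5, 23.6, 35.9, 15.4, 11.3, 12.3; M̄R̄ = 247.9000 / 10 = 24.7900
UCL = X̄ + 3·M̄R̄/d₂ = 8609.9909 + 3 × 24.7900 / 1.128 = 8675.9218

8675.922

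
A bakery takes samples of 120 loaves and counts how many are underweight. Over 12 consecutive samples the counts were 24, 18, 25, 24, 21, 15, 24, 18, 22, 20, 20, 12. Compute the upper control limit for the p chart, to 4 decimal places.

p̄ = Σdᵢ / (k·n) = 243 / (12 × 120) = 0.16875
UCL = p̄ + 3·√(p̄(1−p̄)/n) = 0.16875 + 3 × √(0.16875×0.83125/120) = 0.16875 + 3 × 0.03419 = 0.27132

0.2713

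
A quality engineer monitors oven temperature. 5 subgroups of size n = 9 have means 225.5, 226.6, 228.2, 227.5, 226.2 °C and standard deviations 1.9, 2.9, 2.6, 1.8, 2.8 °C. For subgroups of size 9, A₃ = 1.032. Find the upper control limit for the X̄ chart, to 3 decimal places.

X̄̄ = (225.5 + 226.6 + 228.2 + 227.5 + 226.2) / 5 = 226.8000
s̄ = (1.9 + 2.9 + 2.6 + 1.8 + 2.8) / 5 = 2.4000
UCL = X̄̄ + A₃·s̄ = 226.8000 + 1.032 × 2.4000 = 229.2768

229.277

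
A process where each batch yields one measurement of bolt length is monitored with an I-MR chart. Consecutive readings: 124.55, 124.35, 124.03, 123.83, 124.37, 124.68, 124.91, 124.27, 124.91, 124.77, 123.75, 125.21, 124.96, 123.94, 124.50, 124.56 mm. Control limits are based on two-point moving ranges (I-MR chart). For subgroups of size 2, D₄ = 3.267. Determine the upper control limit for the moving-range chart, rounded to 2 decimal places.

Moving ranges: 0.20, 0.32, 0.20, 0.54, 0.31, 0.23, 0.64, 0.64, 0.14, 1.02, 1.46, 0.25, 1.02, 0.56, 0.06; M̄R̄ = 7.5900 / 15 = 0.5060
UCL_MR = D₄·M̄R̄ = 3.267 × 0.5060 = 1.6531

1.65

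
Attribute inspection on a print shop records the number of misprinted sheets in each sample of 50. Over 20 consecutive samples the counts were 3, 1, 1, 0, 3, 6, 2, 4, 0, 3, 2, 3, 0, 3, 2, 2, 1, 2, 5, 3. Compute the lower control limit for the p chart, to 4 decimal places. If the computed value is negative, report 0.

0.0000

p̄ = Σdᵢ / (k·n) = 46 / (20 × 50) = 0.04600
LCL = p̄ − 3·√(p̄(1−p̄)/n) = 0.04600 − 3 × 0.02963 = -0.04288 → 0 (negative, so LCL = 0)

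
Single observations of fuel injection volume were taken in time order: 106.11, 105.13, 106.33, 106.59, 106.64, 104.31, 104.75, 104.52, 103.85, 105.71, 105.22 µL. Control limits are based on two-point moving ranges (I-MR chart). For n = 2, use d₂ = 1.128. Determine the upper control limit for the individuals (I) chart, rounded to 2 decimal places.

X̄ = (106.11 + 105.13 + 106.33 + 106.59 + 106.64 + 104.31 + 104.75 + 104.52 + 103.85 + 105.71 + 105.22) / 11 = 105.3782
Moving ranges: 0.98, 1.20, 0.26, 0.05, 2.33, 0.44, 0.23, 0.67, 1.86, 0.49; M̄R̄ = 8.5100 / 10 = 0.8510
UCL = X̄ + 3·M̄R̄/d₂ = 105.3782 + 3 × 0.8510 / 1.128 = 107.6415

107.64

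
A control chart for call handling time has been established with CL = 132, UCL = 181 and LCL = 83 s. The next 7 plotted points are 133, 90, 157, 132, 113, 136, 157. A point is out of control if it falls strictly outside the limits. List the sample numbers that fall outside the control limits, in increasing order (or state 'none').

All 7 points lie within [83, 181].

none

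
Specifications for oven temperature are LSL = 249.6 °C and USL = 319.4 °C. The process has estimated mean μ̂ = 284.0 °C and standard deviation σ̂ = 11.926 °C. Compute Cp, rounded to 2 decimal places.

0.98

Cp = (USL − LSL) / (6σ̂) = (319.4 − 249.6) / (6 × 11.926) = 69.8000 / 71.5560 = 0.9755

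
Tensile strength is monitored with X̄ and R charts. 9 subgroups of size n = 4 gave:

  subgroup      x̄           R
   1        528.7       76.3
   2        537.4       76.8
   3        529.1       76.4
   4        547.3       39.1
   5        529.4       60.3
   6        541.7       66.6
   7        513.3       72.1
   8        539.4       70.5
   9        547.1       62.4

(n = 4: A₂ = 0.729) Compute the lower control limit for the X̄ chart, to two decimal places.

486.18

X̄̄ = (528.7 + 537.4 + 529.1 + 547.3 + 529.4 + 541.7 + 513.3 + 539.4 + 547.1) / 9 = 4813.4000 / 9 = 534.8222
R̄ = (76.3 + 76.8 + 76.4 + 39.1 + 60.3 + 66.6 + 72.1 + 70.5 + 62.4) / 9 = 600.5000 / 9 = 66.7222
LCL = X̄̄ − A₂·R̄ = 534.8222 − 0.729 × 66.7222 = 486.1817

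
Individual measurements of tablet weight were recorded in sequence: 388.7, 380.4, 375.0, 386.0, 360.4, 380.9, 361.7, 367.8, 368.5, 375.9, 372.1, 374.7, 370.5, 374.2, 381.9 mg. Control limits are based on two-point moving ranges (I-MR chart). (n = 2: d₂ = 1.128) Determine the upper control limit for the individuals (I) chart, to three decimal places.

X̄ = (388.7 + 380.4 + 375.0 + 386.0 + 360.4 + 380.9 + 361.7 + 367.8 + 368.5 + 375.9 + 372.1 + 374.7 + 370.5 + 374.2 + 381.9) / 15 = 374.5800
Moving ranges: 8.3, 5.4, 11.0, 25.6, 20.5, 19.2, 6.1, 0.7, 7.4, 3.8, 2.6, 4.2, 3.7, 7.7; M̄R̄ = 126.2000 / 14 = 9.0143
UCL = X̄ + 3·M̄R̄/d₂ = 374.5800 + 3 × 9.0143 / 1.128 = 398.5542

398.554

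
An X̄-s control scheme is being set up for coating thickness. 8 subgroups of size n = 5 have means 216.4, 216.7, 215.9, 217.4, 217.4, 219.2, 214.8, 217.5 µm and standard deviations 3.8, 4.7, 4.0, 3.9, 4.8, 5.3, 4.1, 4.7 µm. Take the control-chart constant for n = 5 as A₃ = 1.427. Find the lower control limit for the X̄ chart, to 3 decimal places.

X̄̄ = (216.4 + 216.7 + 215.9 + 217.4 + 217.4 + 219.2 + 214.8 + 217.5) / 8 = 216.9125
s̄ = (3.8 + 4.7 + 4.0 + 3.9 + 4.8 + 5.3 + 4.1 + 4.7) / 8 = 4.4125
LCL = X̄̄ − A₃·s̄ = 216.9125 − 1.427 × 4.4125 = 210.6159

210.616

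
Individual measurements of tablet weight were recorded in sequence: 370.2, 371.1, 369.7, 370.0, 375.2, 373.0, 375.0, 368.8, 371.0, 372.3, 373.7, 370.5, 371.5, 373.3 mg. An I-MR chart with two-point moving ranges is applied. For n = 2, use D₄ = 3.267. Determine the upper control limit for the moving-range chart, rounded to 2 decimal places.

7.31

Moving ranges: 0.9, 1.4, 0.3, 5.2, 2.2, 2.0, 6.2, 2.2, 1.3, 1.4, 3.2, 1.0, 1.8; M̄R̄ = 29.1000 / 13 = 2.2385
UCL_MR = D₄·M̄R̄ = 3.267 × 2.2385 = 7.3131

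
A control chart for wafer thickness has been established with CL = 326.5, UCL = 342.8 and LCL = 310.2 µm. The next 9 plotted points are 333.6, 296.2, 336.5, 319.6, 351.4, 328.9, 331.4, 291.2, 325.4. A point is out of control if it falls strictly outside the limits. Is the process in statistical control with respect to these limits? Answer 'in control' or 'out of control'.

out of control

Compare each point to [310.2, 342.8]: sample 2 = 296.2 < LCL; sample 5 = 351.4 > UCL; sample 8 = 291.2 < LCL.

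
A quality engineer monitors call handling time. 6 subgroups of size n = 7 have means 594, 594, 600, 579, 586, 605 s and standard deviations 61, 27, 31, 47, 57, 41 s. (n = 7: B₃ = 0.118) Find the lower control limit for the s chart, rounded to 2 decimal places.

5.19

s̄ = (61 + 27 + 31 + 47 + 57 + 41) / 6 = 44.0000
LCL_s = B₃·s̄ = 0.118 × 44.0000 = 5.1920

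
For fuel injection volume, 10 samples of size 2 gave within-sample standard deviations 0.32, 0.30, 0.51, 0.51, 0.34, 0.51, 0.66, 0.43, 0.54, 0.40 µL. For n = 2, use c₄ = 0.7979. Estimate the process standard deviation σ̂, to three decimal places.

s̄ = (0.32 + 0.30 + 0.51 + 0.51 + 0.34 + 0.51 + 0.66 + 0.43 + 0.54 + 0.40) / 10 = 0.4520
σ̂ = s̄ / c₄ = 0.4520 / 0.7979 = 0.5665

0.566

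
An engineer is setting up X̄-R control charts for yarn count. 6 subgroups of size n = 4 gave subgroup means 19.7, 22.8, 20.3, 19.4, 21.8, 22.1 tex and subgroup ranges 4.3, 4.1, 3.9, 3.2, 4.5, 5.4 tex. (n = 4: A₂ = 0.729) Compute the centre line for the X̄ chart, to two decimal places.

21.02

X̄̄ = (19.7 + 22.8 + 20.3 + 19.4 + 21.8 + 22.1) / 6 = 126.1000 / 6 = 21.0167
CL = X̄̄ = 21.0167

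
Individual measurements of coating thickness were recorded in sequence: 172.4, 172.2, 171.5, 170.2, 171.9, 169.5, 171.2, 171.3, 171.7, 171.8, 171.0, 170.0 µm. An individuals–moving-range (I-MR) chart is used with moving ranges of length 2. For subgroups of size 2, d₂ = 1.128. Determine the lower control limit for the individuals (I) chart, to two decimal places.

168.71

X̄ = (172.4 + 172.2 + 171.5 + 170.2 + 171.9 + 169.5 + 171.2 + 171.3 + 171.7 + 171.8 + 171.0 + 170.0) / 12 = 171.2250
Moving ranges: 0.2, 0.7, 1.3, 1.7, 2.4, 1.7, 0.1, 0.4, 0.1, 0.8, 1.0; M̄R̄ = 10.4000 / 11 = 0.9455
LCL = X̄ − 3·M̄R̄/d₂ = 171.2250 − 3 × 0.9455 / 1.128 = 168.7105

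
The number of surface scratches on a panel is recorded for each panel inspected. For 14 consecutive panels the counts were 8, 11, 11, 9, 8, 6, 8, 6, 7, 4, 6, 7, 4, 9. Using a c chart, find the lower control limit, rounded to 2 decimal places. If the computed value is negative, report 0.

c̄ = (8 + 11 + 11 + 9 + 8 + 6 + 8 + 6 + 7 + 4 + 6 + 7 + 4 + 9) / 14 = 104 / 14 = 7.4286
LCL = c̄ − 3√c̄ = 7.4286 − 3 × 2.7255 = -0.7481 → 0 (cannot be negative)

0.00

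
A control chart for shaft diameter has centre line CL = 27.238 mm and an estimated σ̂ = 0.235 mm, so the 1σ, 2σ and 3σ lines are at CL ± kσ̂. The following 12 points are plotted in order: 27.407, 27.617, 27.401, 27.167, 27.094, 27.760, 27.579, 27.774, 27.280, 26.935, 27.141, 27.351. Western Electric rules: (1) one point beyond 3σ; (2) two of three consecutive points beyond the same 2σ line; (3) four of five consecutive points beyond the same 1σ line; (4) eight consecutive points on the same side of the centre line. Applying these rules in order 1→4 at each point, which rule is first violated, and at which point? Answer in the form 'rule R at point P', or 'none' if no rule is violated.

Zone of each point (C = within 1σ̂, B = 1σ̂–2σ̂, A = 2σ̂–3σ̂, * = beyond 3σ̂; sign = side of CL): 1:+C, 2:+B, 3:+C, 4:-C, 5:-C, 6:+A, 7:+B, 8:+A, 9:+C, 10:-B, 11:-C, 12:+C
Rule 2 (two of three consecutive points beyond the same 2σ limit) is satisfied at point 8.

rule 2 at point 8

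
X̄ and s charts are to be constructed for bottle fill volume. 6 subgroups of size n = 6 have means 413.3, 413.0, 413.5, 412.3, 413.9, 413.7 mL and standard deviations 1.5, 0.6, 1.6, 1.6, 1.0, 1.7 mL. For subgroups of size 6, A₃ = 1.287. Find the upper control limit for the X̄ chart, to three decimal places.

X̄̄ = (413.3 + 413.0 + 413.5 + 412.3 + 413.9 + 413.7) / 6 = 413.2833
s̄ = (1.5 + 0.6 + 1.6 + 1.6 + 1.0 + 1.7) / 6 = 1.3333
UCL = X̄̄ + A₃·s̄ = 413.2833 + 1.287 × 1.3333 = 414.9993

414.999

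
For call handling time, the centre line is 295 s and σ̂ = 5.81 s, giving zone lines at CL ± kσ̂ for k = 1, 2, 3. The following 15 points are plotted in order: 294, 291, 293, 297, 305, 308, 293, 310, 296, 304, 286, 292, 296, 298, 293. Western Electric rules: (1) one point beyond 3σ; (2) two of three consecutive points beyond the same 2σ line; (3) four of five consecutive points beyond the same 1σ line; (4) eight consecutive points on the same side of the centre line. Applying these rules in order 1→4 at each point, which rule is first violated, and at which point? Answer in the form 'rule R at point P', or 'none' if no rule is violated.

rule 2 at point 8

Zone of each point (C = within 1σ̂, B = 1σ̂–2σ̂, A = 2σ̂–3σ̂, * = beyond 3σ̂; sign = side of CL): 1:-C, 2:-C, 3:-C, 4:+C, 5:+B, 6:+A, 7:-C, 8:+A, 9:+C, 10:+B, 11:-B, 12:-C, 13:+C, 14:+C, 15:-C
Rule 2 (two of three consecutive points beyond the same 2σ limit) is satisfied at point 8.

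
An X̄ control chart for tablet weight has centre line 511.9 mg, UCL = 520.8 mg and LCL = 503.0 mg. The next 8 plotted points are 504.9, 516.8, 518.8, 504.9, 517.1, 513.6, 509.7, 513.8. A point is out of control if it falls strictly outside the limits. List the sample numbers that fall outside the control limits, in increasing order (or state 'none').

All 8 points lie within [503.0, 520.8].

none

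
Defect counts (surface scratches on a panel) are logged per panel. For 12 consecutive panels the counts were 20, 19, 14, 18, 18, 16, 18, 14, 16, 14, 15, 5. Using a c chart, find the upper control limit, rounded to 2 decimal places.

27.43

c̄ = (20 + 19 + 14 + 18 + 18 + 16 + 18 + 14 + 16 + 14 + 15 + 5) / 12 = 187 / 12 = 15.5833
UCL = c̄ + 3√c̄ = 15.5833 + 3 × √15.5833 = 15.5833 + 3 × 3.9476 = 27.4261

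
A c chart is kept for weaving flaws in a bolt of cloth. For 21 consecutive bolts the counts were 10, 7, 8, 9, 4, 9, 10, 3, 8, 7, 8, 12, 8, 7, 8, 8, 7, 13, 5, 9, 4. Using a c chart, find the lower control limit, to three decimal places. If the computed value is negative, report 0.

c̄ = (10 + 7 + 8 + 9 + 4 + 9 + 10 + 3 + 8 + 7 + 8 + 12 + 8 + 7 + 8 + 8 + 7 + 13 + 5 + 9 + 4) / 21 = 164 / 21 = 7.8095
LCL = c̄ − 3√c̄ = 7.8095 − 3 × 2.7946 = -0.5741 → 0 (cannot be negative)

0.000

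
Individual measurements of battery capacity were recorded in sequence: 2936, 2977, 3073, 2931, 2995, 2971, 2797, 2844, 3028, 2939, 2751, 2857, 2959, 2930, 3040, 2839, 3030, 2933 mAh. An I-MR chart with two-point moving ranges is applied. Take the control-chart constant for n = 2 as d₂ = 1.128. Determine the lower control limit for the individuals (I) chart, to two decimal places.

X̄ = (2936 + 2977 + 3073 + 2931 + 2995 + 2971 + 2797 + 2844 + 3028 + 2939 + 2751 + 2857 + 2959 + 2930 + 3040 + 2839 + 3030 + 2933) / 18 = 2935.0000
Moving ranges: 41, 96, 142, 64, 24, 174, 47, 184, 89, 188, 106, 102, 29, 110, 201, 191, 97; M̄R̄ = 1885.0000 / 17 = 110.8824
LCL = X̄ − 3·M̄R̄/d₂ = 2935.0000 − 3 × 110.8824 / 1.128 = 2640.1001

2640.10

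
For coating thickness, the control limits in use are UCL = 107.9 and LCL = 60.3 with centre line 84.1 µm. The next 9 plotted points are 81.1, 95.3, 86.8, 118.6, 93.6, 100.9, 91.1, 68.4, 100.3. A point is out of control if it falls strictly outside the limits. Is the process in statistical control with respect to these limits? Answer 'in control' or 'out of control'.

out of control

Compare each point to [60.3, 107.9]: sample 4 = 118.6 > UCL.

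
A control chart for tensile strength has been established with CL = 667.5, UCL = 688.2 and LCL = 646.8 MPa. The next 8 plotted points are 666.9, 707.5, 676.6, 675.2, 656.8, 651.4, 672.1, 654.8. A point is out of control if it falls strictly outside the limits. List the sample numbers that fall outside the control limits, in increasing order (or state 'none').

2

Compare each point to [646.8, 688.2]: sample 2 = 707.5 > UCL.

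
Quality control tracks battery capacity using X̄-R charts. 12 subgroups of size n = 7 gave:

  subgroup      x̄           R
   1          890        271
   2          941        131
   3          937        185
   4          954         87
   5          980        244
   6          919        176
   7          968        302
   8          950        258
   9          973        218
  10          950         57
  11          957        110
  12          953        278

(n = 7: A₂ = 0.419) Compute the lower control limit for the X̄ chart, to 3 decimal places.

866.765

X̄̄ = (890 + 941 + 937 + 954 + 980 + 919 + 968 + 950 + 973 + 950 + 957 + 953) / 12 = 11372.0000 / 12 = 947.6667
R̄ = (271 + 131 + 185 + 87 + 244 + 176 + 302 + 258 + 218 + 57 + 110 + 278) / 12 = 2317.0000 / 12 = 193.0833
LCL = X̄̄ − A₂·R̄ = 947.6667 − 0.419 × 193.0833 = 866.7647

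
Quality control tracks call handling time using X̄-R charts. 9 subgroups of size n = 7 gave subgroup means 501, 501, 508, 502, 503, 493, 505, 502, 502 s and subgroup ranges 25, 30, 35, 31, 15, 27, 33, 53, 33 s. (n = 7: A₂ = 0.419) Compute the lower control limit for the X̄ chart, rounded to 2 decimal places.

488.76

X̄̄ = (501 + 501 + 508 + 502 + 503 + 493 + 505 + 502 + 502) / 9 = 4517.0000 / 9 = 501.8889
R̄ = (25 + 30 + 35 + 31 + 15 + 27 + 33 + 53 + 33) / 9 = 282.0000 / 9 = 31.3333
LCL = X̄̄ − A₂·R̄ = 501.8889 − 0.419 × 31.3333 = 488.7602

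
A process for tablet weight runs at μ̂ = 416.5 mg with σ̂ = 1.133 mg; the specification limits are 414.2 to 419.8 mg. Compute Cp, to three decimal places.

0.824

Cp = (USL − LSL) / (6σ̂) = (419.8 − 414.2) / (6 × 1.133) = 5.6000 / 6.7980 = 0.8238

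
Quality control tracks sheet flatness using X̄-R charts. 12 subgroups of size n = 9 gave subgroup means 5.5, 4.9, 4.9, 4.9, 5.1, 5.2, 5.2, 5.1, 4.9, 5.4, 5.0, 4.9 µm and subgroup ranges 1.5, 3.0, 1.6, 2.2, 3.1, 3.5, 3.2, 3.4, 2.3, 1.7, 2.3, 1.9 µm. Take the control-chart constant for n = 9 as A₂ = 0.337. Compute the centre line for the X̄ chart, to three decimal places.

5.083

X̄̄ = (5.5 + 4.9 + 4.9 + 4.9 + 5.1 + 5.2 + 5.2 + 5.1 + 4.9 + 5.4 + 5.0 + 4.9) / 12 = 61.0000 / 12 = 5.0833
CL = X̄̄ = 5.0833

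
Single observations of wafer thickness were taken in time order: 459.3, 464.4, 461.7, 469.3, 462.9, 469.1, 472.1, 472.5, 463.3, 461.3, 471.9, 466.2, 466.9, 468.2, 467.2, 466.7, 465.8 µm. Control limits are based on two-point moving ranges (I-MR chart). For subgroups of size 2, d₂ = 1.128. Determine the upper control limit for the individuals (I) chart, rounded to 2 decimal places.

X̄ = (459.3 + 464.4 + 461.7 + 469.3 + 462.9 + 469.1 + 472.1 + 472.5 + 463.3 + 461.3 + 471.9 + 466.2 + 466.9 + 468.2 + 467.2 + 466.7 + 465.8) / 17 = 466.4000
Moving ranges: 5.1, 2.7, 7.6, 6.4, 6.2, 3.0, 0.4, 9.2, 2.0, 10.6, 5.7, 0.7, 1.3, 1.0, 0.5, 0.9; M̄R̄ = 63.3000 / 16 = 3.9562
UCL = X̄ + 3·M̄R̄/d₂ = 466.4000 + 3 × 3.9562 / 1.128 = 476.9219

476.92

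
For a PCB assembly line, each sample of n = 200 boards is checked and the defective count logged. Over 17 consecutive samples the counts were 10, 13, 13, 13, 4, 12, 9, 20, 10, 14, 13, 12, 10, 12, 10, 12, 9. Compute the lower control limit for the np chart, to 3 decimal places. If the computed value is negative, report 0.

p̄ = Σdᵢ / (k·n) = 196 / (17 × 200) = 0.05765
LCL = np̄ − 3·√(np̄(1−p̄)) = 11.5294 − 3 × 3.2962 = 1.6409

1.641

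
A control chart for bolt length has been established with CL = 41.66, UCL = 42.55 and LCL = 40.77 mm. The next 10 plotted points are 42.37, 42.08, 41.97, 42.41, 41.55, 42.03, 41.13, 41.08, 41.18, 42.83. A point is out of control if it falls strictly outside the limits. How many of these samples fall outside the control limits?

Compare each point to [40.77, 42.55]: sample 10 = 42.83 > UCL.

1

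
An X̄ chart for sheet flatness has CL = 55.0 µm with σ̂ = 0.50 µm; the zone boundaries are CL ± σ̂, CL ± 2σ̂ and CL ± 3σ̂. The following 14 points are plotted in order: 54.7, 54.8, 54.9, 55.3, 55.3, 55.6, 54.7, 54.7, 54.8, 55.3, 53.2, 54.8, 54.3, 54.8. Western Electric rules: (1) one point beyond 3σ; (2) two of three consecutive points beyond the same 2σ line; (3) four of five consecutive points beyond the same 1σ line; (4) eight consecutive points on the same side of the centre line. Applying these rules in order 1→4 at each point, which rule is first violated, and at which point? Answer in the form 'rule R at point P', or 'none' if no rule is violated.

rule 1 at point 11

Zone of each point (C = within 1σ̂, B = 1σ̂–2σ̂, A = 2σ̂–3σ̂, * = beyond 3σ̂; sign = side of CL): 1:-C, 2:-C, 3:-C, 4:+C, 5:+C, 6:+B, 7:-C, 8:-C, 9:-C, 10:+C, 11:-*, 12:-C, 13:-B, 14:-C
Rule 1 (one point beyond the 3σ limits) is satisfied at point 11.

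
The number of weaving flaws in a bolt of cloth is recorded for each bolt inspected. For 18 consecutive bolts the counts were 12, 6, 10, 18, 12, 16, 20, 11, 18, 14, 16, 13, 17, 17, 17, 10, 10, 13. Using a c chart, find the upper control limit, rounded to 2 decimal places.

c̄ = (12 + 6 + 10 + 18 + 12 + 16 + 20 + 11 + 18 + 14 + 16 + 13 + 17 + 17 + 17 + 10 + 10 + 13) / 18 = 250 / 18 = 13.8889
UCL = c̄ + 3√c̄ = 13.8889 + 3 × √13.8889 = 13.8889 + 3 × 3.7268 = 25.0692

25.07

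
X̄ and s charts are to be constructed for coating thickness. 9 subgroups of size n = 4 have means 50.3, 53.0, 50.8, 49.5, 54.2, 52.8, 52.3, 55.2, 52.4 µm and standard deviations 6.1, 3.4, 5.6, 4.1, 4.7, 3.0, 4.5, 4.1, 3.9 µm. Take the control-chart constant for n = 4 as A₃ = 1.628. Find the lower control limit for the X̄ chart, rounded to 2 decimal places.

45.15

X̄̄ = (50.3 + 53.0 + 50.8 + 49.5 + 54.2 + 52.8 + 52.3 + 55.2 + 52.4) / 9 = 52.2778
s̄ = (6.1 + 3.4 + 5.6 + 4.1 + 4.7 + 3.0 + 4.5 + 4.1 + 3.9) / 9 = 4.3778
LCL = X̄̄ − A₃·s̄ = 52.2778 − 1.628 × 4.3778 = 45.1508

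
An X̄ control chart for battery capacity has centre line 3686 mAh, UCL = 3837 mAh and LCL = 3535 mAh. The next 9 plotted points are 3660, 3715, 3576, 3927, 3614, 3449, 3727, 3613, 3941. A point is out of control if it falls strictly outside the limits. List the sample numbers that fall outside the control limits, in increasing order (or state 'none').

Compare each point to [3535, 3837]: sample 4 = 3927 > UCL; sample 6 = 3449 < LCL; sample 9 = 3941 > UCL.

4, 6, 9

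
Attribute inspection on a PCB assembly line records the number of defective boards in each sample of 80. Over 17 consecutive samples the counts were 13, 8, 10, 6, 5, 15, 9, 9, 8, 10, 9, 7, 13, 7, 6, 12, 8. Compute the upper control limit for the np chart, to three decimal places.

17.644

p̄ = Σdᵢ / (k·n) = 155 / (17 × 80) = 0.11397
UCL = np̄ + 3·√(np̄(1−p̄)) = 9.1176 + 3 × √(9.1176×0.88603) = 9.1176 + 3 × 2.8423 = 17.6445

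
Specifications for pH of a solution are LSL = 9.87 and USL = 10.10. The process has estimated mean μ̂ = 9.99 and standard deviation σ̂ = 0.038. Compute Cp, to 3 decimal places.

1.009

Cp = (USL − LSL) / (6σ̂) = (10.10 − 9.87) / (6 × 0.038) = 0.2300 / 0.2280 = 1.0088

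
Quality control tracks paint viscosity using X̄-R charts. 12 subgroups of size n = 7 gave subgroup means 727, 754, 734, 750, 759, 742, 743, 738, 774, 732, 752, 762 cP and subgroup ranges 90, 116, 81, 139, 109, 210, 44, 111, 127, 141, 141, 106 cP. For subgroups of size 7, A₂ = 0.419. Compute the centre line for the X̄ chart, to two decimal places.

X̄̄ = (727 + 754 + 734 + 750 + 759 + 742 + 743 + 738 + 774 + 732 + 752 + 762) / 12 = 8967.0000 / 12 = 747.2500
CL = X̄̄ = 747.2500

747.25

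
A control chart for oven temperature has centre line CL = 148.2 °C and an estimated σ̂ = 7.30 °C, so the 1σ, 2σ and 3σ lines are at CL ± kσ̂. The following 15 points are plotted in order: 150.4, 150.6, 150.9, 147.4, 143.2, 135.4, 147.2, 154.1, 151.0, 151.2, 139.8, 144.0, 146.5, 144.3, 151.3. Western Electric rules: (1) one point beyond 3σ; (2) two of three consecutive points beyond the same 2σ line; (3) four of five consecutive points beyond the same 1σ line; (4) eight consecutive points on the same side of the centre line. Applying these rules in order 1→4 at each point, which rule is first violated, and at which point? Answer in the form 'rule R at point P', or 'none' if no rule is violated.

Zone of each point (C = within 1σ̂, B = 1σ̂–2σ̂, A = 2σ̂–3σ̂, * = beyond 3σ̂; sign = side of CL): 1:+C, 2:+C, 3:+C, 4:-C, 5:-C, 6:-B, 7:-C, 8:+C, 9:+C, 10:+C, 11:-B, 12:-C, 13:-C, 14:-C, 15:+C
No rule fires across all 15 points.

none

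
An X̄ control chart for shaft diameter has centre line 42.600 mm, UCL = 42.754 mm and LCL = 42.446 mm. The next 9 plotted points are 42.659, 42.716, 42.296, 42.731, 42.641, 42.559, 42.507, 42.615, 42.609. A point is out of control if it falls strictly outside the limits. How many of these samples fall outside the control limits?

Compare each point to [42.446, 42.754]: sample 3 = 42.296 < LCL.

1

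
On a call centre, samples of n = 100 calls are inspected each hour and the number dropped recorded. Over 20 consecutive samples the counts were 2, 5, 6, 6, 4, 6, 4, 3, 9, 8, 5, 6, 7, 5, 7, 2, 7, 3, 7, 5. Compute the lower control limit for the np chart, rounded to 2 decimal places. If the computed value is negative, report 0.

0.00

p̄ = Σdᵢ / (k·n) = 107 / (20 × 100) = 0.05350
LCL = np̄ − 3·√(np̄(1−p̄)) = 5.3500 − 3 × 2.2503 = -1.4008 → 0 (negative, so LCL = 0)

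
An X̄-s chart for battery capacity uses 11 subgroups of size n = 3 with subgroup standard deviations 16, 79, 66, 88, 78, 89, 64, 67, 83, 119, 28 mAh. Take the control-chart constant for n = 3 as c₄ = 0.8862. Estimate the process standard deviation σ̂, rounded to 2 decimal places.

79.71

s̄ = (16 + 79 + 66 + 88 + 78 + 89 + 64 + 67 + 83 + 119 + 28) / 11 = 70.6364
σ̂ = s̄ / c₄ = 70.6364 / 0.8862 = 79.7070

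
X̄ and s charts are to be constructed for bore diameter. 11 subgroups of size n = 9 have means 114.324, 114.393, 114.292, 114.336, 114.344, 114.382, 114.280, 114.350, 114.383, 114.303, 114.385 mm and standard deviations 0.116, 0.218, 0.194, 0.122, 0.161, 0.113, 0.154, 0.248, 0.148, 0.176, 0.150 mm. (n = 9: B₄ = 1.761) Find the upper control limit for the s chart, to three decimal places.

0.288

s̄ = (0.116 + 0.218 + 0.194 + 0.122 + 0.161 + 0.113 + 0.154 + 0.248 + 0.148 + 0.176 + 0.150) / 11 = 0.1636
UCL_s = B₄·s̄ = 1.761 × 0.1636 = 0.2882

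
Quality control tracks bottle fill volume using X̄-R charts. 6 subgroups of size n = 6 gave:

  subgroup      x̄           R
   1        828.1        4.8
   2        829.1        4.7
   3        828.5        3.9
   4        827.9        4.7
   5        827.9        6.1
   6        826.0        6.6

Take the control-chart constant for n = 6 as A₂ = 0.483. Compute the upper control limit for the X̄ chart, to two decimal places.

830.40

X̄̄ = (828.1 + 829.1 + 828.5 + 827.9 + 827.9 + 826.0) / 6 = 4967.5000 / 6 = 827.9167
R̄ = (4.8 + 4.7 + 3.9 + 4.7 + 6.1 + 6.6) / 6 = 30.8000 / 6 = 5.1333
UCL = X̄̄ + A₂·R̄ = 827.9167 + 0.483 × 5.1333 = 830.3961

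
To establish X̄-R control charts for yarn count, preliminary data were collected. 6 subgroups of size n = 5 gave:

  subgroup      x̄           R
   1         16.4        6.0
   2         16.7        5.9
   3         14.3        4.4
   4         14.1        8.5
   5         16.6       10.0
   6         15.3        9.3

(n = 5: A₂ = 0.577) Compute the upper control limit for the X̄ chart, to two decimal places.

X̄̄ = (16.4 + 16.7 + 14.3 + 14.1 + 16.6 + 15.3) / 6 = 93.4000 / 6 = 15.5667
R̄ = (6.0 + 5.9 + 4.4 + 8.5 + 10.0 + 9.3) / 6 = 44.1000 / 6 = 7.3500
UCL = X̄̄ + A₂·R̄ = 15.5667 + 0.577 × 7.3500 = 19.8076

19.81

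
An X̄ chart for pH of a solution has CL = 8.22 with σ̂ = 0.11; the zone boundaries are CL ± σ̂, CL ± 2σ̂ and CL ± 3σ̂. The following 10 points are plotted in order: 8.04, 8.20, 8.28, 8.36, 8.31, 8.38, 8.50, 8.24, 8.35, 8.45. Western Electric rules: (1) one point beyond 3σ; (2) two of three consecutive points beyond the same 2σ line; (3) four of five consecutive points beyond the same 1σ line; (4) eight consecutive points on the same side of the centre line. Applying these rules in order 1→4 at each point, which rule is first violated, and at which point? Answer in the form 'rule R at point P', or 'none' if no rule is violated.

Zone of each point (C = within 1σ̂, B = 1σ̂–2σ̂, A = 2σ̂–3σ̂, * = beyond 3σ̂; sign = side of CL): 1:-B, 2:-C, 3:+C, 4:+B, 5:+C, 6:+B, 7:+A, 8:+C, 9:+B, 10:+A
Rule 3 (four of five consecutive points beyond the same 1σ limit) is satisfied at point 10.

rule 3 at point 10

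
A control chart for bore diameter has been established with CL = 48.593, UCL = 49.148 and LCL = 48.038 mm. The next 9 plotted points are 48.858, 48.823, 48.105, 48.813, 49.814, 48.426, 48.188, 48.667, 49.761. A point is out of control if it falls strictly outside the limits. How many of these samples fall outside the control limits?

Compare each point to [48.038, 49.148]: sample 5 = 49.814 > UCL; sample 9 = 49.761 > UCL.

2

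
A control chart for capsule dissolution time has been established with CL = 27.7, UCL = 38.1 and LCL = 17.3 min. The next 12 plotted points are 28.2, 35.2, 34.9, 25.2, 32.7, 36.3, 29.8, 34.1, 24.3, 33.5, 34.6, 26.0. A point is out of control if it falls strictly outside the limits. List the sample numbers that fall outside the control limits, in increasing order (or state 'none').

none

All 12 points lie within [17.3, 38.1].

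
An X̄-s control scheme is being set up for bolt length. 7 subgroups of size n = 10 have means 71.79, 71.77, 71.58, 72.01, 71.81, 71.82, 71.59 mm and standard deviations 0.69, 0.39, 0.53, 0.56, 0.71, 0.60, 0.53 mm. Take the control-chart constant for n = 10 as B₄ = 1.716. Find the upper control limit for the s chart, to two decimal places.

0.98

s̄ = (0.69 + 0.39 + 0.53 + 0.56 + 0.71 + 0.60 + 0.53) / 7 = 0.5729
UCL_s = B₄·s̄ = 1.716 × 0.5729 = 0.9830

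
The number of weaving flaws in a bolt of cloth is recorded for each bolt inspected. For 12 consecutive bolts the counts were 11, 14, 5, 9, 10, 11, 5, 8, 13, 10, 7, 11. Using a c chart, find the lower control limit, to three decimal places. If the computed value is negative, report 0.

0.253

c̄ = (11 + 14 + 5 + 9 + 10 + 11 + 5 + 8 + 13 + 10 + 7 + 11) / 12 = 114 / 12 = 9.5000
LCL = c̄ − 3√c̄ = 9.5000 − 3 × 3.0822 = 0.2534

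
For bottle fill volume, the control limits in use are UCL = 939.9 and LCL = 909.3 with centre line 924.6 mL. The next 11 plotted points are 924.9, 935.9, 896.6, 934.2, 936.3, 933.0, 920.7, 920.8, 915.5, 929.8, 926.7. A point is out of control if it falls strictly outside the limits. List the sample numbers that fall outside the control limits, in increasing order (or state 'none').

Compare each point to [909.3, 939.9]: sample 3 = 896.6 < LCL.

3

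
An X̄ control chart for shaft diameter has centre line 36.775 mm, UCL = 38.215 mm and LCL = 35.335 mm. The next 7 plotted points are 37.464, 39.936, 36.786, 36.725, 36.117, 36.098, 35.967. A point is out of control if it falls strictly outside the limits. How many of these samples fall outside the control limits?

Compare each point to [35.335, 38.215]: sample 2 = 39.936 > UCL.

1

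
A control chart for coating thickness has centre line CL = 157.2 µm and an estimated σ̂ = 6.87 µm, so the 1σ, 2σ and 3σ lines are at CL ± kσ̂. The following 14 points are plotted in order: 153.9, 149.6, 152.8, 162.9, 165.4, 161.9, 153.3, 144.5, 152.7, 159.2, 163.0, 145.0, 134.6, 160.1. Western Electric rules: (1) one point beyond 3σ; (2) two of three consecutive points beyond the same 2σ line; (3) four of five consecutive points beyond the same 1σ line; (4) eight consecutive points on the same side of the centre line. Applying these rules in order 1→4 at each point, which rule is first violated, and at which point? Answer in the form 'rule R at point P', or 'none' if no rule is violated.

rule 1 at point 13

Zone of each point (C = within 1σ̂, B = 1σ̂–2σ̂, A = 2σ̂–3σ̂, * = beyond 3σ̂; sign = side of CL): 1:-C, 2:-B, 3:-C, 4:+C, 5:+B, 6:+C, 7:-C, 8:-B, 9:-C, 10:+C, 11:+C, 12:-B, 13:-*, 14:+C
Rule 1 (one point beyond the 3σ limits) is satisfied at point 13.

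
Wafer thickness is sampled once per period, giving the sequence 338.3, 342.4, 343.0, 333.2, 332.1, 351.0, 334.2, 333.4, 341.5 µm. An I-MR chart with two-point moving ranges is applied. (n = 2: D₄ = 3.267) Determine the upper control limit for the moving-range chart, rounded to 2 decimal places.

24.58

Moving ranges: 4.1, 0.6, 9.8, 1.1, 18.9, 16.8, 0.8, 8.1; M̄R̄ = 60.2000 / 8 = 7.5250
UCL_MR = D₄·M̄R̄ = 3.267 × 7.5250 = 24.5842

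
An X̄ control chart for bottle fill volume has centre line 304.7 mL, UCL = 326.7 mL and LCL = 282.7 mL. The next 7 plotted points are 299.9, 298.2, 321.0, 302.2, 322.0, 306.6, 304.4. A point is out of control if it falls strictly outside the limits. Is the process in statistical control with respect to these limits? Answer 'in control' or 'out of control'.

in control

All 7 points lie within [282.7, 326.7].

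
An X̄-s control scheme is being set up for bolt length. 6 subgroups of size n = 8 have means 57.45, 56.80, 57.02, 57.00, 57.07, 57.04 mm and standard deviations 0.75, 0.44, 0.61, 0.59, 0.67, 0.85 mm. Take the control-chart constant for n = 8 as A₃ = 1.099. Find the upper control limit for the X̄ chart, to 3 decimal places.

X̄̄ = (57.45 + 56.80 + 57.02 + 57.00 + 57.07 + 57.04) / 6 = 57.0633
s̄ = (0.75 + 0.44 + 0.61 + 0.59 + 0.67 + 0.85) / 6 = 0.6517
UCL = X̄̄ + A₃·s̄ = 57.0633 + 1.099 × 0.6517 = 57.7795

57.780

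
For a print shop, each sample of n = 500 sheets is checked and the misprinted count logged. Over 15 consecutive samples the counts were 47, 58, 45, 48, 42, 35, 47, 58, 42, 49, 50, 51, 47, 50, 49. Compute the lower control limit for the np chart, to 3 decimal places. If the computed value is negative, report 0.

28.129

p̄ = Σdᵢ / (k·n) = 718 / (15 × 500) = 0.09573
LCL = np̄ − 3·√(np̄(1−p̄)) = 47.8667 − 3 × 6.5791 = 28.1294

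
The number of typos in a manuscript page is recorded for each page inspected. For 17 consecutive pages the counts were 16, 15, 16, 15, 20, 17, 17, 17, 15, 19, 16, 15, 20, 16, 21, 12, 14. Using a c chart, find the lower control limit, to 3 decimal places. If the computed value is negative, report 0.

4.332

c̄ = (16 + 15 + 16 + 15 + 20 + 17 + 17 + 17 + 15 + 19 + 16 + 15 + 20 + 16 + 21 + 12 + 14) / 17 = 281 / 17 = 16.5294
LCL = c̄ − 3√c̄ = 16.5294 − 3 × 4.0656 = 4.3325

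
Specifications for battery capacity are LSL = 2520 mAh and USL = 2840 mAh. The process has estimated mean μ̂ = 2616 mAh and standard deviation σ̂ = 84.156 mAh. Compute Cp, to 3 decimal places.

0.634

Cp = (USL − LSL) / (6σ̂) = (2840 − 2520) / (6 × 84.156) = 320.0000 / 504.9360 = 0.6337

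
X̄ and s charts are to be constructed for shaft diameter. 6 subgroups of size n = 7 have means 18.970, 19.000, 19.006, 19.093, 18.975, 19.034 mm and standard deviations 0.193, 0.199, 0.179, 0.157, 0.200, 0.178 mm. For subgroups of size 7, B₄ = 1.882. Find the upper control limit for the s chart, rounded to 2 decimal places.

s̄ = (0.193 + 0.199 + 0.179 + 0.157 + 0.200 + 0.178) / 6 = 0.1843
UCL_s = B₄·s̄ = 1.882 × 0.1843 = 0.3469

0.35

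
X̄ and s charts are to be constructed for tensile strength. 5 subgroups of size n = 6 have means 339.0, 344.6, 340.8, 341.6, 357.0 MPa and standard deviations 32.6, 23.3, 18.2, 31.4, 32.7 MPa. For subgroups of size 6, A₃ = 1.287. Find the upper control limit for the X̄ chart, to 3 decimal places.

X̄̄ = (339.0 + 344.6 + 340.8 + 341.6 + 357.0) / 5 = 344.6000
s̄ = (32.6 + 23.3 + 18.2 + 31.4 + 32.7) / 5 = 27.6400
UCL = X̄̄ + A₃·s̄ = 344.6000 + 1.287 × 27.6400 = 380.1727

380.173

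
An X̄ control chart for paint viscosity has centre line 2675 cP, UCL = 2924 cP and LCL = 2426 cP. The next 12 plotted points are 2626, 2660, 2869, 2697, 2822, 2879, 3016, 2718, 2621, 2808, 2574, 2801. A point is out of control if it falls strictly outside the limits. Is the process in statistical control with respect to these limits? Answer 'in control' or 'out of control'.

out of control

Compare each point to [2426, 2924]: sample 7 = 3016 > UCL.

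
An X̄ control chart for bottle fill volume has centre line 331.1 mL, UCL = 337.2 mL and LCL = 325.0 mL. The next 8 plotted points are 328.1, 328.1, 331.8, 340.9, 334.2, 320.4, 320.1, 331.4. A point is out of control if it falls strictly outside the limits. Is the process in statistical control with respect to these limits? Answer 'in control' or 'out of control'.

Compare each point to [325.0, 337.2]: sample 4 = 340.9 > UCL; sample 6 = 320.4 < LCL; sample 7 = 320.1 < LCL.

out of control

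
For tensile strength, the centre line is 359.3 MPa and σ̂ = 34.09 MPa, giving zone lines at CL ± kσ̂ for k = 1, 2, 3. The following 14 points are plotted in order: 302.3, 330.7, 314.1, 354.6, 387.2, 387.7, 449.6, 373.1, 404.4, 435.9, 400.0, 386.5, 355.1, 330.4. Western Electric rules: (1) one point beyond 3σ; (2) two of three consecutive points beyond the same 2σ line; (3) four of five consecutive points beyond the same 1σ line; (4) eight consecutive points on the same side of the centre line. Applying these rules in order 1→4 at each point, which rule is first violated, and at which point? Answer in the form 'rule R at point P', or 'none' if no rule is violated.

Zone of each point (C = within 1σ̂, B = 1σ̂–2σ̂, A = 2σ̂–3σ̂, * = beyond 3σ̂; sign = side of CL): 1:-B, 2:-C, 3:-B, 4:-C, 5:+C, 6:+C, 7:+A, 8:+C, 9:+B, 10:+A, 11:+B, 12:+C, 13:-C, 14:-C
Rule 3 (four of five consecutive points beyond the same 1σ limit) is satisfied at point 11.

rule 3 at point 11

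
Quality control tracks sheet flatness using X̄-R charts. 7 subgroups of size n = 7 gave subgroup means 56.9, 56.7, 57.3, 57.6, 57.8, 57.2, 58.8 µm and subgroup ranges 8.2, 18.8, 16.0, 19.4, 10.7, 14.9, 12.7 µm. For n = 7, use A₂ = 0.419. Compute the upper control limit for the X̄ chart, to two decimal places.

63.50

X̄̄ = (56.9 + 56.7 + 57.3 + 57.6 + 57.8 + 57.2 + 58.8) / 7 = 402.3000 / 7 = 57.4714
R̄ = (8.2 + 18.8 + 16.0 + 19.4 + 10.7 + 14.9 + 12.7) / 7 = 100.7000 / 7 = 14.3857
UCL = X̄̄ + A₂·R̄ = 57.4714 + 0.419 × 14.3857 = 63.4990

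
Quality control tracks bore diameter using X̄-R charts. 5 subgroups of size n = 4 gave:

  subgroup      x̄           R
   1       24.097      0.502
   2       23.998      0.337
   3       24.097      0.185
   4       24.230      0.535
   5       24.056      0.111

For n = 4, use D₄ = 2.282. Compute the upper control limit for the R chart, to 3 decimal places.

0.762

R̄ = (0.502 + 0.337 + 0.185 + 0.535 + 0.111) / 5 = 1.6700 / 5 = 0.3340
UCL_R = D₄·R̄ = 2.282 × 0.3340 = 0.7622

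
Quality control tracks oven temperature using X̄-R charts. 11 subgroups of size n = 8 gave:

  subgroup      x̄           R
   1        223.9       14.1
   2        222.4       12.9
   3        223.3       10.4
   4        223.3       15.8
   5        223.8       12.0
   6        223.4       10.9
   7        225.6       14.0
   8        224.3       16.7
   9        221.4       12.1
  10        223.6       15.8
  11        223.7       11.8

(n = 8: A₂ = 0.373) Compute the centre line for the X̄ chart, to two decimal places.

X̄̄ = (223.9 + 222.4 + 223.3 + 223.3 + 223.8 + 223.4 + 225.6 + 224.3 + 221.4 + 223.6 + 223.7) / 11 = 2458.7000 / 11 = 223.5182
CL = X̄̄ = 223.5182

223.52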